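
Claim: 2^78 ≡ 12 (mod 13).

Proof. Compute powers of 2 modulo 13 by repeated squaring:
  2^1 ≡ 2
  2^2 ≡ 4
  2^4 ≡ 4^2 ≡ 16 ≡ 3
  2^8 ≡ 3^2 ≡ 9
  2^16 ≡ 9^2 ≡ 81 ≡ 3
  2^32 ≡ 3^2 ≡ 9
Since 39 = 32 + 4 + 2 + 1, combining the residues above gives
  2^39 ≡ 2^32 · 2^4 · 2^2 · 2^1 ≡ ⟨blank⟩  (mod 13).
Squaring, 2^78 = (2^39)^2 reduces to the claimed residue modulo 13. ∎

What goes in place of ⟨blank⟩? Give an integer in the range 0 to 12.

2^32 · 2^4 · 2^2 · 2^1 ≡ 9 · 3 · 4 · 2 = 216.
216 mod 13 = 8, so 2^39 ≡ 8 (mod 13).

8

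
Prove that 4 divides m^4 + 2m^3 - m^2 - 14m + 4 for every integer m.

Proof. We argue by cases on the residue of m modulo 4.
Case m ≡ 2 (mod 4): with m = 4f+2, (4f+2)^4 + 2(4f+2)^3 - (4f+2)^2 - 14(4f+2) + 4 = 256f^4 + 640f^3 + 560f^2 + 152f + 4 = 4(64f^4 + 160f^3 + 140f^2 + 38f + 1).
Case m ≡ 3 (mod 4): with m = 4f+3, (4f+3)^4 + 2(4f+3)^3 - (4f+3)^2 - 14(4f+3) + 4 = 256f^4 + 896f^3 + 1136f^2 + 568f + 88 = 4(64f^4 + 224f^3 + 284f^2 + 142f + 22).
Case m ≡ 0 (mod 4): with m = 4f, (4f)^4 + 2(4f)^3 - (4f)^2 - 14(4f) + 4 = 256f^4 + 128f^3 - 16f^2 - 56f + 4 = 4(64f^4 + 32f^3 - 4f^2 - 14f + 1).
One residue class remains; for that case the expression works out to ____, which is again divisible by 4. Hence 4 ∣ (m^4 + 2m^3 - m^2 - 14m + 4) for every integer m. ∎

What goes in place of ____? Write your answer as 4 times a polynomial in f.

4(64f^4 + 96f^3 + 44f^2 - 6f - 2)

Only m ≡ 1 (mod 4) is unaccounted for. Put m = 4f+1:
(4f+1)^4 + 2(4f+1)^3 - (4f+1)^2 - 14(4f+1) + 4 expands to 256f^4 + 384f^3 + 176f^2 - 24f - 8,
and factoring out 4 leaves 4(64f^4 + 96f^3 + 44f^2 - 6f - 2).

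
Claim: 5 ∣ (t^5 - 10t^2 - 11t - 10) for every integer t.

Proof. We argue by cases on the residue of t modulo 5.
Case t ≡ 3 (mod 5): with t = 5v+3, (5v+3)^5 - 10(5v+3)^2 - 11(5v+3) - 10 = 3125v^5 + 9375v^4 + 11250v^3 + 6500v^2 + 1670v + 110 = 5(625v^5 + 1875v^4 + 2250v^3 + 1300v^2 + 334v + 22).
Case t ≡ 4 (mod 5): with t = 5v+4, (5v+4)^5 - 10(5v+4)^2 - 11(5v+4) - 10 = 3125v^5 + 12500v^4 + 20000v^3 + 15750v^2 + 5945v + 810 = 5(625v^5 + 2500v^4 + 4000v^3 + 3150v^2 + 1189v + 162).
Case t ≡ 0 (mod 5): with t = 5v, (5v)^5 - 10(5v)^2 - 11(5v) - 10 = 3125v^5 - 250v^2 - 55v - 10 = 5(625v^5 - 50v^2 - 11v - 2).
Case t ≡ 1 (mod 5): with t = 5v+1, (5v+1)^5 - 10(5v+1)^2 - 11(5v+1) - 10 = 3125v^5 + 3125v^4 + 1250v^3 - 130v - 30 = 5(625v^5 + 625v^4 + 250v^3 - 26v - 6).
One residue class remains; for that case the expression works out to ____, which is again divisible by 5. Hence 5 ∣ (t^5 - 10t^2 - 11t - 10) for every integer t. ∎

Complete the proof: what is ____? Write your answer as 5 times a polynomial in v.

5(625v^5 + 1250v^4 + 1000v^3 + 350v^2 + 29v - 8)

The residues treated are {3, 4, 0, 1}, so the missing case is t ≡ 2 (mod 5); write t = 5v+2.
Then (5v+2)^5 - 10(5v+2)^2 - 11(5v+2) - 10 = 3125v^5 + 6250v^4 + 5000v^3 + 1750v^2 + 145v - 40 = 5(625v^5 + 1250v^4 + 1000v^3 + 350v^2 + 29v - 8).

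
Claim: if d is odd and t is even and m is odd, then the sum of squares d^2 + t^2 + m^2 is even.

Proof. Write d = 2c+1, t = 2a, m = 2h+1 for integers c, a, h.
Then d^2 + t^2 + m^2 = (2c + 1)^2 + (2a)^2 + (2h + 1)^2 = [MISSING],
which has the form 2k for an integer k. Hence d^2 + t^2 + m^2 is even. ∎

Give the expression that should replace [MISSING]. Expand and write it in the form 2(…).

2(2a^2 + 2c^2 + 2c + 2h^2 + 2h + 1)

Expanding: (2c + 1)^2 + (2a)^2 + (2h + 1)^2 = 4a^2 + 4c^2 + 4c + 4h^2 + 4h + 2.
Every term is even; pulling out the factor of 2 gives 2(2a^2 + 2c^2 + 2c + 2h^2 + 2h + 1).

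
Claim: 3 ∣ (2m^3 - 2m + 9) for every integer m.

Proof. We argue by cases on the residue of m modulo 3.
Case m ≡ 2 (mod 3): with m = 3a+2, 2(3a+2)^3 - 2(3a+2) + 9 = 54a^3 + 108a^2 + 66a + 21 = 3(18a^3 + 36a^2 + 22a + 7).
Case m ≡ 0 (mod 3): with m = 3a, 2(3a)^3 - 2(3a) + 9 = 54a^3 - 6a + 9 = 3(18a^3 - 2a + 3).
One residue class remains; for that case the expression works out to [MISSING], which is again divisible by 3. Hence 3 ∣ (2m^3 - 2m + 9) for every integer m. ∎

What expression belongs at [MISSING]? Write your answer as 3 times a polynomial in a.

3(18a^3 + 18a^2 + 4a + 3)

Only m ≡ 1 (mod 3) is unaccounted for. Put m = 3a+1:
2(3a+1)^3 - 2(3a+1) + 9 expands to 54a^3 + 54a^2 + 12a + 9,
and factoring out 3 leaves 3(18a^3 + 18a^2 + 4a + 3).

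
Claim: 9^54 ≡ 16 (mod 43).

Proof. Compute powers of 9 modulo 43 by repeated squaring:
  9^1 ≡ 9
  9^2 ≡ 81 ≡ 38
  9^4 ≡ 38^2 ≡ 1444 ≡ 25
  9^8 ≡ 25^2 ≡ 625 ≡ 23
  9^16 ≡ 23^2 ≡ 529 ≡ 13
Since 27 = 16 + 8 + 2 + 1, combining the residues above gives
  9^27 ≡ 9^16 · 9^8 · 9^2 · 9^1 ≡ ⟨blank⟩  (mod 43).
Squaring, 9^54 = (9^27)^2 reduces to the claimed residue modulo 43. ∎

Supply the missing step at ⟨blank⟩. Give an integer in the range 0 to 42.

4

Multiply the listed residues: 13 · 23 · 38 · 9 = 299 → 11362 → 102258.
Reducing modulo 43: 102258 = 2378·43 + 4, so 9^27 ≡ 4.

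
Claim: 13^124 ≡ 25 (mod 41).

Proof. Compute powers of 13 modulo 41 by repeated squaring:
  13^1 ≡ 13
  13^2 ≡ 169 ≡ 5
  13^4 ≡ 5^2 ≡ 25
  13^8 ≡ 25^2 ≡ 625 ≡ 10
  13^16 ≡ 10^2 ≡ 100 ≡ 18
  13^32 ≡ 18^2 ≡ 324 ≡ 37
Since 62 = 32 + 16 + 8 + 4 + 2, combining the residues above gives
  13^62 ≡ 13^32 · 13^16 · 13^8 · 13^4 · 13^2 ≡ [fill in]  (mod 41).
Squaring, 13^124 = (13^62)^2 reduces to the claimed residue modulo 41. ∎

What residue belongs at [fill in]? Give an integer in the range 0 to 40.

Multiply the listed residues: 37 · 18 · 10 · 25 · 5 = 666 → 6660 → 166500 → 832500.
Reducing modulo 41: 832500 = 20304·41 + 36, so 13^62 ≡ 36.

36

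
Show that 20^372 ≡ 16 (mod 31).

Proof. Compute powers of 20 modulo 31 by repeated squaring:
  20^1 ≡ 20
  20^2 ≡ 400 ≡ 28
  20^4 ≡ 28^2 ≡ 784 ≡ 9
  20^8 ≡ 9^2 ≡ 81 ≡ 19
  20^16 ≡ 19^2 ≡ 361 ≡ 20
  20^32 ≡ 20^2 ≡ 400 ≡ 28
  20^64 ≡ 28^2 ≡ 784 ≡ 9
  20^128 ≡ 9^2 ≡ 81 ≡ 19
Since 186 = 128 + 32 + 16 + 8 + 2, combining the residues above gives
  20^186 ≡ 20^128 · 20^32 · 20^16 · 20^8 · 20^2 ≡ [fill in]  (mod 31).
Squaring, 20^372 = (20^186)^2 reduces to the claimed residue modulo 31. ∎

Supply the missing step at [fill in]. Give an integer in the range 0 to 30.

20^128 · 20^32 · 20^16 · 20^8 · 20^2 ≡ 19 · 28 · 20 · 19 · 28 = 5660480.
5660480 mod 31 = 4, so 20^186 ≡ 4 (mod 31).

4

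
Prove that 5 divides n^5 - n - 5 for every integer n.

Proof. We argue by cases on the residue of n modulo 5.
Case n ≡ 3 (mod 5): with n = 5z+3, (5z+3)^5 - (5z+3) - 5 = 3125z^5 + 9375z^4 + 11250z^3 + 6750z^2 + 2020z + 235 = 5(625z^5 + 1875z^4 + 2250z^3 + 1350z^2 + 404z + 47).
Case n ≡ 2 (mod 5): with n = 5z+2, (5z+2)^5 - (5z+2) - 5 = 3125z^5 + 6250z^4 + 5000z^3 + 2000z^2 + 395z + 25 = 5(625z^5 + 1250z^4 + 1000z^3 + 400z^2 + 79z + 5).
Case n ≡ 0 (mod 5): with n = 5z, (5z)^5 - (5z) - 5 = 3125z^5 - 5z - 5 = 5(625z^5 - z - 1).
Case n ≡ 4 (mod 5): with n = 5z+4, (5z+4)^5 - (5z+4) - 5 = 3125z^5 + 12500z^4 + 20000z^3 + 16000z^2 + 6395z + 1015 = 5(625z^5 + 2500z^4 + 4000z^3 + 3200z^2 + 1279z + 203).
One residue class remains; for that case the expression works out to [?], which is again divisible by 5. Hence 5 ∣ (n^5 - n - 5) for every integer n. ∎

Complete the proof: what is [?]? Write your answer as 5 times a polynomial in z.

5(625z^5 + 625z^4 + 250z^3 + 50z^2 + 4z - 1)

The residues treated are {3, 2, 0, 4}, so the missing case is n ≡ 1 (mod 5); write n = 5z+1.
Then (5z+1)^5 - (5z+1) - 5 = 3125z^5 + 3125z^4 + 1250z^3 + 250z^2 + 20z - 5 = 5(625z^5 + 625z^4 + 250z^3 + 50z^2 + 4z - 1).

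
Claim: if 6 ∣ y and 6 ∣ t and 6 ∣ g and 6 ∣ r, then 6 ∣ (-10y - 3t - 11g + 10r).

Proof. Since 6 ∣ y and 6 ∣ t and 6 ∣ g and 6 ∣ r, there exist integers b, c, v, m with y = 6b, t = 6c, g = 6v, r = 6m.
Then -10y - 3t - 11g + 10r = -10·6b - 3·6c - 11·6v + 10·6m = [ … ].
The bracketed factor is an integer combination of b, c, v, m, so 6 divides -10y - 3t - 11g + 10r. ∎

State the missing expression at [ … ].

6(-10b - 3c + 10m - 11v)

Pull the common 6 out of every term: -10·6b - 3·6c - 11·6v + 10·6m = 6(-10b - 3c + 10m - 11v).
-10b - 3c + 10m - 11v is an integer, which exhibits the divisibility.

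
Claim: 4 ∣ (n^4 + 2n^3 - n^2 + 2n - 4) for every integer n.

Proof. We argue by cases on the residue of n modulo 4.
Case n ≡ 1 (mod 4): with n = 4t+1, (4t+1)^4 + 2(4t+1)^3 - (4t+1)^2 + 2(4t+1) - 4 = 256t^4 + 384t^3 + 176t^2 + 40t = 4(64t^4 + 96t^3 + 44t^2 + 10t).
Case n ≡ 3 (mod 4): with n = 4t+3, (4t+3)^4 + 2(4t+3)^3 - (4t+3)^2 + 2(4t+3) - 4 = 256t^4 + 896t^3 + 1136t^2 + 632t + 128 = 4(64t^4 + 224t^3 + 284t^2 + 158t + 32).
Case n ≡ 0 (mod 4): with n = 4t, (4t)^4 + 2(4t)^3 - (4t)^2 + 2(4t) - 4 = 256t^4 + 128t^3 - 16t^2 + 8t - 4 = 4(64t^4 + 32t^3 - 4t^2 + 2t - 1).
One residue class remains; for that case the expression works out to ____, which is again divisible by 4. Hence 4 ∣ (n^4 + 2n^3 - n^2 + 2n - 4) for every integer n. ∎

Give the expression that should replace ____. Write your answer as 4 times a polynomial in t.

4(64t^4 + 160t^3 + 140t^2 + 54t + 7)

The residues treated are {1, 3, 0}, so the missing case is n ≡ 2 (mod 4); write n = 4t+2.
Then (4t+2)^4 + 2(4t+2)^3 - (4t+2)^2 + 2(4t+2) - 4 = 256t^4 + 640t^3 + 560t^2 + 216t + 28 = 4(64t^4 + 160t^3 + 140t^2 + 54t + 7).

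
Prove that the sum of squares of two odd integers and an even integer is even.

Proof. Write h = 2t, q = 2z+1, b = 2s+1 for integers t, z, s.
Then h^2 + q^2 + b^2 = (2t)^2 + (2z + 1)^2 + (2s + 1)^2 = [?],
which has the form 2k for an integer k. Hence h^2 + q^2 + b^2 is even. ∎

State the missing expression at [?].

Expanding: (2t)^2 + (2z + 1)^2 + (2s + 1)^2 = 4s^2 + 4s + 4t^2 + 4z^2 + 4z + 2.
Every term is even; pulling out the factor of 2 gives 2(2s^2 + 2s + 2t^2 + 2z^2 + 2z + 1).

2(2s^2 + 2s + 2t^2 + 2z^2 + 2z + 1)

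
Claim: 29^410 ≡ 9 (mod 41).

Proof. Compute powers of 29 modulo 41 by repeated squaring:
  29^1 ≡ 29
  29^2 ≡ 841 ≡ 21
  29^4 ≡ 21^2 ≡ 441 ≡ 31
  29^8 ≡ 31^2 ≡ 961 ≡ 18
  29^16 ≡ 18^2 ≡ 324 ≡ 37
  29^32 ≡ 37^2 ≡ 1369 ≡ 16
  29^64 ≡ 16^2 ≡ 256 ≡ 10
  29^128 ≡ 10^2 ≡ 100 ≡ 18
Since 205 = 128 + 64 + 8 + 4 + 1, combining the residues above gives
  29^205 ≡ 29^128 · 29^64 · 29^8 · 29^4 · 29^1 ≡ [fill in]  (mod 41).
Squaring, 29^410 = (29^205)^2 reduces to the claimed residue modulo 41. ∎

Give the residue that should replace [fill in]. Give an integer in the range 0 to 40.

38

29^128 · 29^64 · 29^8 · 29^4 · 29^1 ≡ 18 · 10 · 18 · 31 · 29 = 2912760.
2912760 mod 41 = 38, so 29^205 ≡ 38 (mod 41).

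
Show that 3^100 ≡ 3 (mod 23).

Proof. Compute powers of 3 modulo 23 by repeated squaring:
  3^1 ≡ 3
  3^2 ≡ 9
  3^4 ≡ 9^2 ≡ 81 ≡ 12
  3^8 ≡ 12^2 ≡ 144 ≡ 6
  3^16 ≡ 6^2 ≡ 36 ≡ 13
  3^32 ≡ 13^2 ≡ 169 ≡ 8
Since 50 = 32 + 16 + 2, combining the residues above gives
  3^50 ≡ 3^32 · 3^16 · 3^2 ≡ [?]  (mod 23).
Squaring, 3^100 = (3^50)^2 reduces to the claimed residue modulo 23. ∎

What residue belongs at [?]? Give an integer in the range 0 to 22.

Multiply the listed residues: 8 · 13 · 9 = 104 → 936.
Reducing modulo 23: 936 = 40·23 + 16, so 3^50 ≡ 16.

16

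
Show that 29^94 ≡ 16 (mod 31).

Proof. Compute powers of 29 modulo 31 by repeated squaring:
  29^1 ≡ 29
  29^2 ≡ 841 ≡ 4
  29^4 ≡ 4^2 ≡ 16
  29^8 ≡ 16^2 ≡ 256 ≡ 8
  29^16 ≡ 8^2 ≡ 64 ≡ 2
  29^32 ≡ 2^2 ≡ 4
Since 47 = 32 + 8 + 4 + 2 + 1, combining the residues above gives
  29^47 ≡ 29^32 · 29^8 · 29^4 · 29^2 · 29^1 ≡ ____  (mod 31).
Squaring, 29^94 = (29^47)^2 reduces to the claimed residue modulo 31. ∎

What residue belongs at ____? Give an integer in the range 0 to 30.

27

29^32 · 29^8 · 29^4 · 29^2 · 29^1 ≡ 4 · 8 · 16 · 4 · 29 = 59392.
59392 mod 31 = 27, so 29^47 ≡ 27 (mod 31).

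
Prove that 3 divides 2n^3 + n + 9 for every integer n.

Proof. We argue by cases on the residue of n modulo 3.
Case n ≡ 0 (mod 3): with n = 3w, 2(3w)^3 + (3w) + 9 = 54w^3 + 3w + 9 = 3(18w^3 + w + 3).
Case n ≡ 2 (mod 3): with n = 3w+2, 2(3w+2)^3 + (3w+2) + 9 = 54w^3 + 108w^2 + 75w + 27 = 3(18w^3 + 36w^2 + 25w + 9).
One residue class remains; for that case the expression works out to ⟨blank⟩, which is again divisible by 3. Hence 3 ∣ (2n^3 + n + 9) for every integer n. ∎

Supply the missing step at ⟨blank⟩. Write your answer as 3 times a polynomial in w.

3(18w^3 + 18w^2 + 7w + 4)

Only n ≡ 1 (mod 3) is unaccounted for. Put n = 3w+1:
2(3w+1)^3 + (3w+1) + 9 expands to 54w^3 + 54w^2 + 21w + 12,
and factoring out 3 leaves 3(18w^3 + 18w^2 + 7w + 4).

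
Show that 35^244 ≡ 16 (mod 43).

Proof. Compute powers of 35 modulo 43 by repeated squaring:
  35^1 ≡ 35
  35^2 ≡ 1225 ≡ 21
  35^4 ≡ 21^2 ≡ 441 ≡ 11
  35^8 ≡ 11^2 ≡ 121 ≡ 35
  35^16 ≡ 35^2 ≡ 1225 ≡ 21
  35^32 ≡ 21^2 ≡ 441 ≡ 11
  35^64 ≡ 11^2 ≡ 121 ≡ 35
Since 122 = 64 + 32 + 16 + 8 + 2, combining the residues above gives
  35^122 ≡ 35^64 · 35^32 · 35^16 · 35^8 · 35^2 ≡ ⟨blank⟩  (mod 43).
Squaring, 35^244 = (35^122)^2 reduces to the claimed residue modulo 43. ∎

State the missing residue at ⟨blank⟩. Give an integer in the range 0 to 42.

Multiply the listed residues: 35 · 11 · 21 · 35 · 21 = 385 → 8085 → 282975 → 5942475.
Reducing modulo 43: 5942475 = 138197·43 + 4, so 35^122 ≡ 4.

4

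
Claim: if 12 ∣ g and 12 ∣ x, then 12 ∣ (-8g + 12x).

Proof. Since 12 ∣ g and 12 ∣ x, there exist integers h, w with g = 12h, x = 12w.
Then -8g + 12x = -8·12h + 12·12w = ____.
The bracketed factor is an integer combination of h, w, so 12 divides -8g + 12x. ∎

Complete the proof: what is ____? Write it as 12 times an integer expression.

Pull the common 12 out of every term: -8·12h + 12·12w = 12(-8h + 12w).
-8h + 12w is an integer, which exhibits the divisibility.

12(-8h + 12w)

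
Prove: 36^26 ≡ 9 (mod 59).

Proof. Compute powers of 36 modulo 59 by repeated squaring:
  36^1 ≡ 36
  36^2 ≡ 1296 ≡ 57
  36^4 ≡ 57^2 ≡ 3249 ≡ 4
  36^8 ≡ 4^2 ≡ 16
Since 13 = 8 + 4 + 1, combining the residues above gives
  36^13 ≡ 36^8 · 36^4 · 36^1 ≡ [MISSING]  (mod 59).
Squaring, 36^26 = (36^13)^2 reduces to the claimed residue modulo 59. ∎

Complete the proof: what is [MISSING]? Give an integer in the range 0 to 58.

Multiply the listed residues: 16 · 4 · 36 = 64 → 2304.
Reducing modulo 59: 2304 = 39·59 + 3, so 36^13 ≡ 3.

3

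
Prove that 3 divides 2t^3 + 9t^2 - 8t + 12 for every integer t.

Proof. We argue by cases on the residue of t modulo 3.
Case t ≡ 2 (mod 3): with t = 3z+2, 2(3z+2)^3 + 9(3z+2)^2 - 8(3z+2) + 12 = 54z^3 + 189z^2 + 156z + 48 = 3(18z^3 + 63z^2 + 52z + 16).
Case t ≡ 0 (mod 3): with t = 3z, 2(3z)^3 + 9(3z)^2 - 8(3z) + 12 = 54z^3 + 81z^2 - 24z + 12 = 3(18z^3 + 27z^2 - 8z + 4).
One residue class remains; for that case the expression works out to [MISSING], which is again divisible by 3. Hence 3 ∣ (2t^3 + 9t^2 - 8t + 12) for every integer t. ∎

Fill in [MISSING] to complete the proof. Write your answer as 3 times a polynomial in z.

The residues treated are {2, 0}, so the missing case is t ≡ 1 (mod 3); write t = 3z+1.
Then 2(3z+1)^3 + 9(3z+1)^2 - 8(3z+1) + 12 = 54z^3 + 135z^2 + 48z + 15 = 3(18z^3 + 45z^2 + 16z + 5).

3(18z^3 + 45z^2 + 16z + 5)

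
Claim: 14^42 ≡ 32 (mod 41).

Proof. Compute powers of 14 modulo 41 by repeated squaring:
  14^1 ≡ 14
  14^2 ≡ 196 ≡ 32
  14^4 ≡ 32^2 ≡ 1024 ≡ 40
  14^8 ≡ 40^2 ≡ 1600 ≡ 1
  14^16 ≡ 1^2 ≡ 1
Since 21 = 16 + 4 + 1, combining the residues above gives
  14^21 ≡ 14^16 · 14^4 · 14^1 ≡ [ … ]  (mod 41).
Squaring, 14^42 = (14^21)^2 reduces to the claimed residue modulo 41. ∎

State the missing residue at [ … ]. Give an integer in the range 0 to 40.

14^16 · 14^4 · 14^1 ≡ 1 · 40 · 14 = 560.
560 mod 41 = 27, so 14^21 ≡ 27 (mod 41).

27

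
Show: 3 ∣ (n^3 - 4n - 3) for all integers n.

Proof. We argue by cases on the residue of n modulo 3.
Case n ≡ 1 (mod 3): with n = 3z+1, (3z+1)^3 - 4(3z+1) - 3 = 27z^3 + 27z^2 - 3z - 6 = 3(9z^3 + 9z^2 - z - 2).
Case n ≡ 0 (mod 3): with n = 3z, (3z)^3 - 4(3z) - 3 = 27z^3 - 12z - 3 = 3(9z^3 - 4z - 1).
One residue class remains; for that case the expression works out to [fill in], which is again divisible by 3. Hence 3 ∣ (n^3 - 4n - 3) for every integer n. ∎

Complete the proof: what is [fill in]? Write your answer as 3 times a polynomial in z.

3(9z^3 + 18z^2 + 8z - 1)

The residues treated are {1, 0}, so the missing case is n ≡ 2 (mod 3); write n = 3z+2.
Then (3z+2)^3 - 4(3z+2) - 3 = 27z^3 + 54z^2 + 24z - 3 = 3(9z^3 + 18z^2 + 8z - 1).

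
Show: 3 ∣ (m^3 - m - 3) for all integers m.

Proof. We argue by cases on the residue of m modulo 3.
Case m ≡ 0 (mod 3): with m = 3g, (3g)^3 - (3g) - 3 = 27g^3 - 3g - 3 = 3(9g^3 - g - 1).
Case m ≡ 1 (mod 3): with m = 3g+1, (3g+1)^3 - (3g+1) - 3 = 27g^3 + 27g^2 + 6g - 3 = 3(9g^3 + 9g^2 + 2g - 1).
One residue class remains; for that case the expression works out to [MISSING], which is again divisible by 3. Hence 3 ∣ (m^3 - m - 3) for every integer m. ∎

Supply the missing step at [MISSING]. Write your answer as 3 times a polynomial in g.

Only m ≡ 2 (mod 3) is unaccounted for. Put m = 3g+2:
(3g+2)^3 - (3g+2) - 3 expands to 27g^3 + 54g^2 + 33g + 3,
and factoring out 3 leaves 3(9g^3 + 18g^2 + 11g + 1).

3(9g^3 + 18g^2 + 11g + 1)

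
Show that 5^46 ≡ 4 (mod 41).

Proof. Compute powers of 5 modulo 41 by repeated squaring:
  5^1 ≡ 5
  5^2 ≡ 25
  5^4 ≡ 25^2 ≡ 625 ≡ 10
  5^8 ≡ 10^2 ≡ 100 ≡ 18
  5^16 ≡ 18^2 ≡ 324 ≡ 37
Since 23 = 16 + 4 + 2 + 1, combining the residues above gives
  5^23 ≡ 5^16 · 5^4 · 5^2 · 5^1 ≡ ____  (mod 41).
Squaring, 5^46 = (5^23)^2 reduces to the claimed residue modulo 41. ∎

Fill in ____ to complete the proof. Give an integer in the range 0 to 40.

2

5^16 · 5^4 · 5^2 · 5^1 ≡ 37 · 10 · 25 · 5 = 46250.
46250 mod 41 = 2, so 5^23 ≡ 2 (mod 41).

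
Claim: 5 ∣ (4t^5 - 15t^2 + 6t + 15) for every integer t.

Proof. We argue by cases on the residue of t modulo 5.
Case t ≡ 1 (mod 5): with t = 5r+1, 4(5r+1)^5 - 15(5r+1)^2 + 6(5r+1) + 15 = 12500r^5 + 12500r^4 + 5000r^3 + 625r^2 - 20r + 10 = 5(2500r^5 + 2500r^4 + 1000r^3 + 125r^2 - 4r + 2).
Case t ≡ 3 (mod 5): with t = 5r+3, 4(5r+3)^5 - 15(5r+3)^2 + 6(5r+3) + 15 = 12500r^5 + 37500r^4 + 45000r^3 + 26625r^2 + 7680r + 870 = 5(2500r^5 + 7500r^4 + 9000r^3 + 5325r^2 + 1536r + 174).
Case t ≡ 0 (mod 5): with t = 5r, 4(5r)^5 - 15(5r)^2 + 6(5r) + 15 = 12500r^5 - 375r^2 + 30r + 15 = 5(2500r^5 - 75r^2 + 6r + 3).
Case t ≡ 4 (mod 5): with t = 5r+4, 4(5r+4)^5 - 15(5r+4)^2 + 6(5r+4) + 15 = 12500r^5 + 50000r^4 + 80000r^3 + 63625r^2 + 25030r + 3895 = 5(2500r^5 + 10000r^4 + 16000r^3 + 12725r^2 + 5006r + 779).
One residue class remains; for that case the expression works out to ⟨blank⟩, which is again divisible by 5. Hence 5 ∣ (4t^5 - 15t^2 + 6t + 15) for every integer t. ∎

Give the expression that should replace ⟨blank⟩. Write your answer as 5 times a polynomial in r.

The residues treated are {1, 3, 0, 4}, so the missing case is t ≡ 2 (mod 5); write t = 5r+2.
Then 4(5r+2)^5 - 15(5r+2)^2 + 6(5r+2) + 15 = 12500r^5 + 25000r^4 + 20000r^3 + 7625r^2 + 1330r + 95 = 5(2500r^5 + 5000r^4 + 4000r^3 + 1525r^2 + 266r + 19).

5(2500r^5 + 5000r^4 + 4000r^3 + 1525r^2 + 266r + 19)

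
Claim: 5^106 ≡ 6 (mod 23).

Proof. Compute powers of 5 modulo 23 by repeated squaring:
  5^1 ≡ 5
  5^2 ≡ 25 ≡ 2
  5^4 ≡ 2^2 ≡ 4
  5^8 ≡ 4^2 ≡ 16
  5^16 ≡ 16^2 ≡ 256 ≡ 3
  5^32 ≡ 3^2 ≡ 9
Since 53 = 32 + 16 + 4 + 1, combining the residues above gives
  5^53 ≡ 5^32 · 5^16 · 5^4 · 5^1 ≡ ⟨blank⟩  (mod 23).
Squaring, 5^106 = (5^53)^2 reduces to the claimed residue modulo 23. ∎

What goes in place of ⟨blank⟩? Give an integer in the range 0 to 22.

Multiply the listed residues: 9 · 3 · 4 · 5 = 27 → 108 → 540.
Reducing modulo 23: 540 = 23·23 + 11, so 5^53 ≡ 11.

11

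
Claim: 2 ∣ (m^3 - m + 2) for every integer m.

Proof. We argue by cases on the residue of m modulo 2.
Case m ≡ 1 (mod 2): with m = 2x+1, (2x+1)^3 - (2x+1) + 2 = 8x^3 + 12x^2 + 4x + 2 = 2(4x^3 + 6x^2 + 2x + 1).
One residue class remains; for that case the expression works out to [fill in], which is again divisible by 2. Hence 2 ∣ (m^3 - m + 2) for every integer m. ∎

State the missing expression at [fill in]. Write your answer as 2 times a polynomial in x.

2(4x^3 - x + 1)

Only m ≡ 0 (mod 2) is unaccounted for. Put m = 2x:
(2x)^3 - (2x) + 2 expands to 8x^3 - 2x + 2,
and factoring out 2 leaves 2(4x^3 - x + 1).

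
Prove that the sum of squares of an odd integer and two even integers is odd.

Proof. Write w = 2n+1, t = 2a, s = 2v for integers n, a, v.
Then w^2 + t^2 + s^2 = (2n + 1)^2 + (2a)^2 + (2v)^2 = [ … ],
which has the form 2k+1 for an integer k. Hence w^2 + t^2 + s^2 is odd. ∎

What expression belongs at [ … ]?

Expanding: (2n + 1)^2 + (2a)^2 + (2v)^2 = 4a^2 + 4n^2 + 4n + 4v^2 + 1.
Every term except the constant is even, so this is 2(2a^2 + 2n^2 + 2n + 2v^2) + 1,
and 2a^2 + 2n^2 + 2n + 2v^2 ∈ ℤ gives the required form.

2(2a^2 + 2n^2 + 2n + 2v^2) + 1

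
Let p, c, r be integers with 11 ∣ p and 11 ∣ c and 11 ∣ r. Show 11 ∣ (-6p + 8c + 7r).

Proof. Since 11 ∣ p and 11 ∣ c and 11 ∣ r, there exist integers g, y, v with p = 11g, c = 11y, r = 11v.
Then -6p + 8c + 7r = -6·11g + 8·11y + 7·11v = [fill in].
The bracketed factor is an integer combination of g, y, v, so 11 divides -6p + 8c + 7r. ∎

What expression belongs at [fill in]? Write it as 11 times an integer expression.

Pull the common 11 out of every term: -6·11g + 8·11y + 7·11v = 11(-6g + 7v + 8y).
-6g + 7v + 8y is an integer, which exhibits the divisibility.

11(-6g + 7v + 8y)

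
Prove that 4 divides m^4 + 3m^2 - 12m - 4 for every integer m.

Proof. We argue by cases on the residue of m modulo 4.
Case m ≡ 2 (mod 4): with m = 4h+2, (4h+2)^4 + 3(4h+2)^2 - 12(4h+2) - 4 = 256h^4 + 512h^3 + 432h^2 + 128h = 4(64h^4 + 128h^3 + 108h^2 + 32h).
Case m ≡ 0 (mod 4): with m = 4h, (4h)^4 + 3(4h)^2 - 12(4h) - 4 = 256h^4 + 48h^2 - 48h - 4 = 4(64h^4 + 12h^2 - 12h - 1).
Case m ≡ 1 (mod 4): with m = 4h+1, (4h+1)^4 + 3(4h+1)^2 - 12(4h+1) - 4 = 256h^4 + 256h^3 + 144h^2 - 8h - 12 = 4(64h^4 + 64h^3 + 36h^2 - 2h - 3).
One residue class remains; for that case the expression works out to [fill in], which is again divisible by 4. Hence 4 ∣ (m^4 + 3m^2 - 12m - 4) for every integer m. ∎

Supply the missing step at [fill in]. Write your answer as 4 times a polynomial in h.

4(64h^4 + 192h^3 + 228h^2 + 114h + 17)

The residues treated are {2, 0, 1}, so the missing case is m ≡ 3 (mod 4); write m = 4h+3.
Then (4h+3)^4 + 3(4h+3)^2 - 12(4h+3) - 4 = 256h^4 + 768h^3 + 912h^2 + 456h + 68 = 4(64h^4 + 192h^3 + 228h^2 + 114h + 17).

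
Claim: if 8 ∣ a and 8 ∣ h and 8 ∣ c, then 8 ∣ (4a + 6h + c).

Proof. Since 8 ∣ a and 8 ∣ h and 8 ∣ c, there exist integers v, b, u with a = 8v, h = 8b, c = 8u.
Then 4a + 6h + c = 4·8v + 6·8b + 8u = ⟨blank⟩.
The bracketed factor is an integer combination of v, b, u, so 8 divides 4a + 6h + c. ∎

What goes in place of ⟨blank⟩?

8(6b + u + 4v)

Pull the common 8 out of every term: 4·8v + 6·8b + 8u = 8(6b + u + 4v).
6b + u + 4v is an integer, which exhibits the divisibility.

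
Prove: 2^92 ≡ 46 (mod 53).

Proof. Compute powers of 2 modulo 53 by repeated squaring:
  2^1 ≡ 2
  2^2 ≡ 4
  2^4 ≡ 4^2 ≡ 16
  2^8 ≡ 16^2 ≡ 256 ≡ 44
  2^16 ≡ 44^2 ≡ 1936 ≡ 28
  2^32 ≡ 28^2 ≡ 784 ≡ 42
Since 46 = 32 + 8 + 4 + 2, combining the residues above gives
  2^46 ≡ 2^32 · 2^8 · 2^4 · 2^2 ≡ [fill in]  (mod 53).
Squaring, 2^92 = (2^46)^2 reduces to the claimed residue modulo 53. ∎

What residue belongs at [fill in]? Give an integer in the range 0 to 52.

29

Multiply the listed residues: 42 · 44 · 16 · 4 = 1848 → 29568 → 118272.
Reducing modulo 53: 118272 = 2231·53 + 29, so 2^46 ≡ 29.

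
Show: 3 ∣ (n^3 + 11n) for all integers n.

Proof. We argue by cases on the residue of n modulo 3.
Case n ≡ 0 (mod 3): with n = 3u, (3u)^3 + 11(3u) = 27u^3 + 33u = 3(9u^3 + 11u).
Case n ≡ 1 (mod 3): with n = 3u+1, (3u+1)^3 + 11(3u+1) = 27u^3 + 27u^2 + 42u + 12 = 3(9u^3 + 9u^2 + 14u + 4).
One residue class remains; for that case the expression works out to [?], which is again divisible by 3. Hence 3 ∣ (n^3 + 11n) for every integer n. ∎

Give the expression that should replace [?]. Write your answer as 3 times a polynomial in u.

3(9u^3 + 18u^2 + 23u + 10)

The residues treated are {0, 1}, so the missing case is n ≡ 2 (mod 3); write n = 3u+2.
Then (3u+2)^3 + 11(3u+2) = 27u^3 + 54u^2 + 69u + 30 = 3(9u^3 + 18u^2 + 23u + 10).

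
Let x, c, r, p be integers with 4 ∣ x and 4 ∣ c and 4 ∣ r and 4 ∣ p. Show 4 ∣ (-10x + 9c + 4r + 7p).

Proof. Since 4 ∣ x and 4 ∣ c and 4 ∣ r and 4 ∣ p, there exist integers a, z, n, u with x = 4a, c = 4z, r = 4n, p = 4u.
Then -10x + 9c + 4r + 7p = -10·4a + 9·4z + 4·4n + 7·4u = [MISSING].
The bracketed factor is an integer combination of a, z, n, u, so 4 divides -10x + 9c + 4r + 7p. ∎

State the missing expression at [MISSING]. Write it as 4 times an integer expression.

4(-10a + 4n + 7u + 9z)

Pull the common 4 out of every term: -10·4a + 9·4z + 4·4n + 7·4u = 4(-10a + 4n + 7u + 9z).
-10a + 4n + 7u + 9z is an integer, which exhibits the divisibility.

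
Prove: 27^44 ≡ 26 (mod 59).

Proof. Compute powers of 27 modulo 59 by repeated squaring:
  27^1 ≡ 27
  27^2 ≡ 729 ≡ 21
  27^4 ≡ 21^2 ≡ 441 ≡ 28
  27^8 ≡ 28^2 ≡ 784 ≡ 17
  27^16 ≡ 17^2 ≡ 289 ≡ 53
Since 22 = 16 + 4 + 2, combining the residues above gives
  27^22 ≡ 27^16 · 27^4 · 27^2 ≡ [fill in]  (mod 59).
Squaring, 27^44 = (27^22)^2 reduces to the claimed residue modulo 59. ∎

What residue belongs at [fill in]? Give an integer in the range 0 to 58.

12

27^16 · 27^4 · 27^2 ≡ 53 · 28 · 21 = 31164.
31164 mod 59 = 12, so 27^22 ≡ 12 (mod 59).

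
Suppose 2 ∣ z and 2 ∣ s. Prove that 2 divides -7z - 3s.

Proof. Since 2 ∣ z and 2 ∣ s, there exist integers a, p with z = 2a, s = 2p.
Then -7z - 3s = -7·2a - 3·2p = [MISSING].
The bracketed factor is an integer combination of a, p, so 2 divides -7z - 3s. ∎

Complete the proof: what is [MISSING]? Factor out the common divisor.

2(-7a - 3p)

Pull the common 2 out of every term: -7·2a - 3·2p = 2(-7a - 3p).
-7a - 3p is an integer, which exhibits the divisibility.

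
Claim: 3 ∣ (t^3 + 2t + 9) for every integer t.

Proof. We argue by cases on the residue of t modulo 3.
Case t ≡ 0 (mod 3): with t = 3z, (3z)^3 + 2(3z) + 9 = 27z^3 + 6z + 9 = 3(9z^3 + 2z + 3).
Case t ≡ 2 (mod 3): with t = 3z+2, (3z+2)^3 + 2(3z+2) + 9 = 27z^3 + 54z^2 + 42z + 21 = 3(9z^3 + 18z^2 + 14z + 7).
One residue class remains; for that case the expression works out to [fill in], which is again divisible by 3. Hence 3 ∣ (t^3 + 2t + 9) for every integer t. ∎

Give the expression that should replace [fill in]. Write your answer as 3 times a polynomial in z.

3(9z^3 + 9z^2 + 5z + 4)

The residues treated are {0, 2}, so the missing case is t ≡ 1 (mod 3); write t = 3z+1.
Then (3z+1)^3 + 2(3z+1) + 9 = 27z^3 + 27z^2 + 15z + 12 = 3(9z^3 + 9z^2 + 5z + 4).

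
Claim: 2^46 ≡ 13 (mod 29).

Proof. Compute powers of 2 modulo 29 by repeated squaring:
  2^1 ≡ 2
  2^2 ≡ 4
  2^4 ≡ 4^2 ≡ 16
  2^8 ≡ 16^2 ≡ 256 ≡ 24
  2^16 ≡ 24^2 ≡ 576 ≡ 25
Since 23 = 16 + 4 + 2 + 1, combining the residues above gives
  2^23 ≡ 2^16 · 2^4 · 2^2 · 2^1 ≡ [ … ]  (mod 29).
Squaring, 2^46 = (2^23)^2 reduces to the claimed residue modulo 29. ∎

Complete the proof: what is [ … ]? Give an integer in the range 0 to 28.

10

2^16 · 2^4 · 2^2 · 2^1 ≡ 25 · 16 · 4 · 2 = 3200.
3200 mod 29 = 10, so 2^23 ≡ 10 (mod 29).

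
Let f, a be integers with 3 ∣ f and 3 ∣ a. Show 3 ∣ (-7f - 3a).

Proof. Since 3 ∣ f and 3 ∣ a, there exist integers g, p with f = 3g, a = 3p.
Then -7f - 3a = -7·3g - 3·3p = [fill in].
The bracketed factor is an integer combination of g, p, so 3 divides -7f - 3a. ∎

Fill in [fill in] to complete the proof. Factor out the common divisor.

3(-7g - 3p)

Each term has a factor of 3: -7·3g - 3·3p = 3·(-7g - 3p).
Since -7g - 3p is an integer, 3 ∣ (-7f - 3a).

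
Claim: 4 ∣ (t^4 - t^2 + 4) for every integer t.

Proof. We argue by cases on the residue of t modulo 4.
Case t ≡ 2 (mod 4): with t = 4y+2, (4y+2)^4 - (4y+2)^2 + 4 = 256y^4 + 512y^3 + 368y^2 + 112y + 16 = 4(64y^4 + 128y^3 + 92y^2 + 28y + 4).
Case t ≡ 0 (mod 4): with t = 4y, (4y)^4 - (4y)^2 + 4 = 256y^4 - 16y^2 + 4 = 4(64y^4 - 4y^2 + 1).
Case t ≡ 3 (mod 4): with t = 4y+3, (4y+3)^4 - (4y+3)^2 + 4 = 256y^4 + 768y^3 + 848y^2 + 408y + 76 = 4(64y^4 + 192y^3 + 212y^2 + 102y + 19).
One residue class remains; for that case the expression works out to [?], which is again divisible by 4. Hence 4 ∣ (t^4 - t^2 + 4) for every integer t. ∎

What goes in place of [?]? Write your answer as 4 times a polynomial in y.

4(64y^4 + 64y^3 + 20y^2 + 2y + 1)

The residues treated are {2, 0, 3}, so the missing case is t ≡ 1 (mod 4); write t = 4y+1.
Then (4y+1)^4 - (4y+1)^2 + 4 = 256y^4 + 256y^3 + 80y^2 + 8y + 4 = 4(64y^4 + 64y^3 + 20y^2 + 2y + 1).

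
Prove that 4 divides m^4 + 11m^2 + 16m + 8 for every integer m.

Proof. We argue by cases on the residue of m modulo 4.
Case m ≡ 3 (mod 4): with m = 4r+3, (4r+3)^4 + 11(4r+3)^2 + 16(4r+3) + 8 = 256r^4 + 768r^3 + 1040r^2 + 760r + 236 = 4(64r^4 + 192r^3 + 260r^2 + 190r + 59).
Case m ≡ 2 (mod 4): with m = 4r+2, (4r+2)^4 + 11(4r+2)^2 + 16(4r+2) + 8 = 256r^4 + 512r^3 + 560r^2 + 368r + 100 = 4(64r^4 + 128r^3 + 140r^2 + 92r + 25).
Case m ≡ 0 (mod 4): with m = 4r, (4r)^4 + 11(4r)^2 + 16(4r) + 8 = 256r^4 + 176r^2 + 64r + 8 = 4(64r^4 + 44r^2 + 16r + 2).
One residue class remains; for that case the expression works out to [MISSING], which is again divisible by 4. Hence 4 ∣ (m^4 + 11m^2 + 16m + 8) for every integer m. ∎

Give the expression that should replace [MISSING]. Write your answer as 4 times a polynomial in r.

Only m ≡ 1 (mod 4) is unaccounted for. Put m = 4r+1:
(4r+1)^4 + 11(4r+1)^2 + 16(4r+1) + 8 expands to 256r^4 + 256r^3 + 272r^2 + 168r + 36,
and factoring out 4 leaves 4(64r^4 + 64r^3 + 68r^2 + 42r + 9).

4(64r^4 + 64r^3 + 68r^2 + 42r + 9)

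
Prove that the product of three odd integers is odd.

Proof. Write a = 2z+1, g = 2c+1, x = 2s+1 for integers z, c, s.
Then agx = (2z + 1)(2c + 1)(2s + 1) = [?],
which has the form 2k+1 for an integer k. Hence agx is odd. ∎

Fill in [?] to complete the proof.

2(4csz + 2cs + 2cz + c + 2sz + s + z) + 1

(2z + 1)(2c + 1)(2s + 1) = 8csz + 4cs + 4cz + 2c + 4sz + 2s + 2z + 1
= 2(4csz + 2cs + 2cz + c + 2sz + s + z) + 1.
Since 4csz + 2cs + 2cz + c + 2sz + s + z is an integer, the product is of the form 2k+1 for an integer k.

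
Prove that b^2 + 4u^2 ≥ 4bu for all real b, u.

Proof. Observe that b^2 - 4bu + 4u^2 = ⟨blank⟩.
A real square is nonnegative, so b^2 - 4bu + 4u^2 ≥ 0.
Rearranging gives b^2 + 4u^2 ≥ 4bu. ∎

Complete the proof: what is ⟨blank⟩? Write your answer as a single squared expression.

b^2 - 4bu + 4u^2 is a perfect-square trinomial: the outer terms are (b)^2 and (2u)^2, and the cross term is -2·b·2u.
So b^2 - 4bu + 4u^2 = (b - 2u)^2 ≥ 0.

(b - 2u)^2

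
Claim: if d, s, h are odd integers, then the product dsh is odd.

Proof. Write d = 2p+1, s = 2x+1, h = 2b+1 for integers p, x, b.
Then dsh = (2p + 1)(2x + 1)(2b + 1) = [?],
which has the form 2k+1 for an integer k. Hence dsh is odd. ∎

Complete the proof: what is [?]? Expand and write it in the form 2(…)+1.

2(4bpx + 2bp + 2bx + b + 2px + p + x) + 1

Expanding: (2p + 1)(2x + 1)(2b + 1) = 8bpx + 4bp + 4bx + 2b + 4px + 2p + 2x + 1.
Every term except the constant is even, so this is 2(4bpx + 2bp + 2bx + b + 2px + p + x) + 1,
and 4bpx + 2bp + 2bx + b + 2px + p + x ∈ ℤ gives the required form.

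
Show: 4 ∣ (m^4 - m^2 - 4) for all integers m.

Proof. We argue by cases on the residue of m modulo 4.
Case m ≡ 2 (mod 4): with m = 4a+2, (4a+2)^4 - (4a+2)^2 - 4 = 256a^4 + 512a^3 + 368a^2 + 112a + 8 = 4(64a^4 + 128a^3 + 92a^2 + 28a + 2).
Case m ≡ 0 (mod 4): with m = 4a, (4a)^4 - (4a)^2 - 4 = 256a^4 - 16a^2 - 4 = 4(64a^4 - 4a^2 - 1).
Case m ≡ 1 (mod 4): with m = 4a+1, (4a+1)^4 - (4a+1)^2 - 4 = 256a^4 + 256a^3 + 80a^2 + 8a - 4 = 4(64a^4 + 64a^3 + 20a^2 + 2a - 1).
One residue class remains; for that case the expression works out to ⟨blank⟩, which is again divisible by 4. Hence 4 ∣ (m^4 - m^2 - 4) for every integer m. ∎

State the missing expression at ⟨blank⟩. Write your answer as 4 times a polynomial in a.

Only m ≡ 3 (mod 4) is unaccounted for. Put m = 4a+3:
(4a+3)^4 - (4a+3)^2 - 4 expands to 256a^4 + 768a^3 + 848a^2 + 408a + 68,
and factoring out 4 leaves 4(64a^4 + 192a^3 + 212a^2 + 102a + 17).

4(64a^4 + 192a^3 + 212a^2 + 102a + 17)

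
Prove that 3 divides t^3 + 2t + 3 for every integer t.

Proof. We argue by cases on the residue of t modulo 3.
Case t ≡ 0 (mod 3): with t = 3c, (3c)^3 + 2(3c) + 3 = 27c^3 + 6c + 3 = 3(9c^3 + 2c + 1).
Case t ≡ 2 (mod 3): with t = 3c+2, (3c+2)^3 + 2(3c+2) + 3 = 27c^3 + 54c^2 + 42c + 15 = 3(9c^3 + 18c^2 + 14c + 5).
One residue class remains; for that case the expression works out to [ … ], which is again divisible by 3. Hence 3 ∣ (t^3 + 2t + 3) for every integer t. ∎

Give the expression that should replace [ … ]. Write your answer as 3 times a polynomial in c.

Only t ≡ 1 (mod 3) is unaccounted for. Put t = 3c+1:
(3c+1)^3 + 2(3c+1) + 3 expands to 27c^3 + 27c^2 + 15c + 6,
and factoring out 3 leaves 3(9c^3 + 9c^2 + 5c + 2).

3(9c^3 + 9c^2 + 5c + 2)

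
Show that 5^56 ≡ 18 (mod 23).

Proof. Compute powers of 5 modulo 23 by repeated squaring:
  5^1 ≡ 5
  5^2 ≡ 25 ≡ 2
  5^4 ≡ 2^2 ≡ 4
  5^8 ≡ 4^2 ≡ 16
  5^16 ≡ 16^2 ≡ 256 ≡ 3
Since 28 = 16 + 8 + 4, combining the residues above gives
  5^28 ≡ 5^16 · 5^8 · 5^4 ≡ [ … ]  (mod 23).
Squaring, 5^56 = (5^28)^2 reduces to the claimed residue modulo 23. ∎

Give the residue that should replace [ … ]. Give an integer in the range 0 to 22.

Multiply the listed residues: 3 · 16 · 4 = 48 → 192.
Reducing modulo 23: 192 = 8·23 + 8, so 5^28 ≡ 8.

8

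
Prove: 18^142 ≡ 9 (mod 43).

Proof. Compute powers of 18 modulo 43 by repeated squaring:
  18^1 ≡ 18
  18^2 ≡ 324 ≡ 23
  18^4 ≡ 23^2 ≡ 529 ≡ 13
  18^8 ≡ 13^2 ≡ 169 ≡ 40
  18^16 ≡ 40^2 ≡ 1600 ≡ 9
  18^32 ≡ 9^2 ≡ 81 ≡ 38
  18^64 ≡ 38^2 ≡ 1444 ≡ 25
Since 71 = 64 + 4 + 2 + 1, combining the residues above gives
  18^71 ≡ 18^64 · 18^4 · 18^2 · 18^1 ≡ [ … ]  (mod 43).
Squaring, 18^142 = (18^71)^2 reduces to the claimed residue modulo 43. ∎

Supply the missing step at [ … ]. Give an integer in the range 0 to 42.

Multiply the listed residues: 25 · 13 · 23 · 18 = 325 → 7475 → 134550.
Reducing modulo 43: 134550 = 3129·43 + 3, so 18^71 ≡ 3.

3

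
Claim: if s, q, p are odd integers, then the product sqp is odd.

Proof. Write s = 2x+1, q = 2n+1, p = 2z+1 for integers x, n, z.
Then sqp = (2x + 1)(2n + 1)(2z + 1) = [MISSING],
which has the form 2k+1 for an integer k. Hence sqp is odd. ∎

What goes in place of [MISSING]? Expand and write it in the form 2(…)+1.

2(4nxz + 2nx + 2nz + n + 2xz + x + z) + 1

(2x + 1)(2n + 1)(2z + 1) = 8nxz + 4nx + 4nz + 2n + 4xz + 2x + 2z + 1
= 2(4nxz + 2nx + 2nz + n + 2xz + x + z) + 1.
Since 4nxz + 2nx + 2nz + n + 2xz + x + z is an integer, the product is of the form 2k+1 for an integer k.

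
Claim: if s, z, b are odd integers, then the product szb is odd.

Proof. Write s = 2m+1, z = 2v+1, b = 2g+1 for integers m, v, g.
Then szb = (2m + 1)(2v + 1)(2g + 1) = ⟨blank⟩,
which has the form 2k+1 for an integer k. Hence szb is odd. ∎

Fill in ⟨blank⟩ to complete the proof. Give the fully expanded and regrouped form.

Expanding: (2m + 1)(2v + 1)(2g + 1) = 8gmv + 4gm + 4gv + 2g + 4mv + 2m + 2v + 1.
Every term except the constant is even, so this is 2(4gmv + 2gm + 2gv + g + 2mv + m + v) + 1,
and 4gmv + 2gm + 2gv + g + 2mv + m + v ∈ ℤ gives the required form.

2(4gmv + 2gm + 2gv + g + 2mv + m + v) + 1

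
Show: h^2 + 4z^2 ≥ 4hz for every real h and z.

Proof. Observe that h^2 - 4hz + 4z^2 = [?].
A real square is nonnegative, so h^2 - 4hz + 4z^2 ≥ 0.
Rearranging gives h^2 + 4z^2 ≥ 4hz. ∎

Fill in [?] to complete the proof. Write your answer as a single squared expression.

(h - 2z)^2

The leading and trailing coefficients are 1^2 and 2^2, and 4 = 2·1·2, so the trinomial is (h - 2z)^2.
Hence h^2 - 4hz + 4z^2 ≥ 0.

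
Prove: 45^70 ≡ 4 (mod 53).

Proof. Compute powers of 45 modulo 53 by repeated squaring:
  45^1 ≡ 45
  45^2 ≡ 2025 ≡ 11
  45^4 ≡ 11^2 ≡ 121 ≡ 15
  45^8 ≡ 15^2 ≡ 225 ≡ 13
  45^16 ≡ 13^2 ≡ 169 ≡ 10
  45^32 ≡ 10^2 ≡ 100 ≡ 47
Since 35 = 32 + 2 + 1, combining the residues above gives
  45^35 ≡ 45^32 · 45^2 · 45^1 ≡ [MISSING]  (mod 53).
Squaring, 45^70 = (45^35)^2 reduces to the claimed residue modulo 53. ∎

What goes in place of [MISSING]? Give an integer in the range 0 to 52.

51

Multiply the listed residues: 47 · 11 · 45 = 517 → 23265.
Reducing modulo 53: 23265 = 438·53 + 51, so 45^35 ≡ 51.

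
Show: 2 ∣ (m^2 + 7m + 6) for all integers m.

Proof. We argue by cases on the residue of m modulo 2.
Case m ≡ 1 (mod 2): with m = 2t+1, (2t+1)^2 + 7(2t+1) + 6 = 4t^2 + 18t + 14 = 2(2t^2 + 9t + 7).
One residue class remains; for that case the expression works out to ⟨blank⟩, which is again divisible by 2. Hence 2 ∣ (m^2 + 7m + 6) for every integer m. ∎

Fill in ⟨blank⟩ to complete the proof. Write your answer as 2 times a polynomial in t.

The residues treated are {1}, so the missing case is m ≡ 0 (mod 2); write m = 2t.
Then (2t)^2 + 7(2t) + 6 = 4t^2 + 14t + 6 = 2(2t^2 + 7t + 3).

2(2t^2 + 7t + 3)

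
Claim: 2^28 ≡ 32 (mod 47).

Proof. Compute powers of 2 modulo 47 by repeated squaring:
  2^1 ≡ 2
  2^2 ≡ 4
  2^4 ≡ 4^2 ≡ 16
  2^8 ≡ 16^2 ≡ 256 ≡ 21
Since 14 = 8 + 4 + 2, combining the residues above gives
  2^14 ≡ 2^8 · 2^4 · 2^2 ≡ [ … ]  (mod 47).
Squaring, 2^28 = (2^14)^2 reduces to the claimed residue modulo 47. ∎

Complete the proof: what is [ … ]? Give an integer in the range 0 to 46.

2^8 · 2^4 · 2^2 ≡ 21 · 16 · 4 = 1344.
1344 mod 47 = 28, so 2^14 ≡ 28 (mod 47).

28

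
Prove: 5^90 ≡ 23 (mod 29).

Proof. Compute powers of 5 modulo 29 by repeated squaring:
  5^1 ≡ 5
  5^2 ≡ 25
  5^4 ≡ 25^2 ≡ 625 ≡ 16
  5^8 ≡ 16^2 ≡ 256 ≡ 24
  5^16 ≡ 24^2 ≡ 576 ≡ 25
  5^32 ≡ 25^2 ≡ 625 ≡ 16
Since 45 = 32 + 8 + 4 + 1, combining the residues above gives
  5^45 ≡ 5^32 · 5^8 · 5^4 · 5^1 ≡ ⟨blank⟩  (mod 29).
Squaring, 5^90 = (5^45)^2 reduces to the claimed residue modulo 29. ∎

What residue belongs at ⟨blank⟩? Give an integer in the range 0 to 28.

Multiply the listed residues: 16 · 24 · 16 · 5 = 384 → 6144 → 30720.
Reducing modulo 29: 30720 = 1059·29 + 9, so 5^45 ≡ 9.

9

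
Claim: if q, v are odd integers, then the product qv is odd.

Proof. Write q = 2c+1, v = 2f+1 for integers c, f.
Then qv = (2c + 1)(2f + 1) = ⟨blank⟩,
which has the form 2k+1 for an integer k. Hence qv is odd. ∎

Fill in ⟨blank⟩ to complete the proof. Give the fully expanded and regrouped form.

2(2cf + c + f) + 1

(2c + 1)(2f + 1) = 4cf + 2c + 2f + 1
= 2(2cf + c + f) + 1.
Since 2cf + c + f is an integer, the product is of the form 2k+1 for an integer k.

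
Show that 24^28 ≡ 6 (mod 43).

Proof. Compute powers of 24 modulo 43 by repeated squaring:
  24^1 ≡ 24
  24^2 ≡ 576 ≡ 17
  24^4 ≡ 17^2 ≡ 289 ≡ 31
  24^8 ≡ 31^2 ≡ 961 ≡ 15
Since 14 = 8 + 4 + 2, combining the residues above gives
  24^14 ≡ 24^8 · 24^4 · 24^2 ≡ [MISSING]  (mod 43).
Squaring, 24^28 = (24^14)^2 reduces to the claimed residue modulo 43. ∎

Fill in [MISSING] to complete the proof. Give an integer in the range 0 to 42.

36

Multiply the listed residues: 15 · 31 · 17 = 465 → 7905.
Reducing modulo 43: 7905 = 183·43 + 36, so 24^14 ≡ 36.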